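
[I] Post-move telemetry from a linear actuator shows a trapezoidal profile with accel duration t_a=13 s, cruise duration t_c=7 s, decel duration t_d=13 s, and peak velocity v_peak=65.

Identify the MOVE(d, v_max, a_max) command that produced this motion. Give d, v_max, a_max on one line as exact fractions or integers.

a_max = 65/13 = 5
d_a = ½·65·13 = 845/2; d_c = 65·7 = 455
d = 2·845/2 + 455 = 1300
t_c = 7 > 0 so v_max = 65

d=1300 v_max=65 a_max=5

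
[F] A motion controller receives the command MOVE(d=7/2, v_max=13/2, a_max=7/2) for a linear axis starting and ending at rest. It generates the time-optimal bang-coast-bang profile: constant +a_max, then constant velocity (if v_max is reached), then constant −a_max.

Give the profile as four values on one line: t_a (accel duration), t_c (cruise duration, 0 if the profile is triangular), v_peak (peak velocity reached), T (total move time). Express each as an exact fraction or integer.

vₘ²/aₘ = (13/2)²/(7/2) = 169/14
7/2 < 169/14 → triangular
v_peak = √(7/2·7/2) = √(49/4) = 7/2
t_a = (7/2)/(7/2) = 1; t_c = 0
T = 2·1 = 2

t_a=1 t_c=0 v_peak=7/2 T=2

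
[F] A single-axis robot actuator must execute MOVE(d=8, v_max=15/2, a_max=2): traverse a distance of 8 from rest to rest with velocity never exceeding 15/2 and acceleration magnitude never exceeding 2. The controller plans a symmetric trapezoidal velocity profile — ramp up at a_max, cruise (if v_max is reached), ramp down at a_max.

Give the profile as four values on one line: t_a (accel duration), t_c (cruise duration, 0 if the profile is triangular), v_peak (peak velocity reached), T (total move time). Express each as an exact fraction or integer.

v_max²/a_max = (15/2)²/2 = 225/8
8 < 225/8 ⇒ no cruise
v_peak = √(8·2) = √16 = 4
t_a = 4/2 = 2; t_c = 0
T = 2·2 = 4

t_a=2 t_c=0 v_peak=4 T=4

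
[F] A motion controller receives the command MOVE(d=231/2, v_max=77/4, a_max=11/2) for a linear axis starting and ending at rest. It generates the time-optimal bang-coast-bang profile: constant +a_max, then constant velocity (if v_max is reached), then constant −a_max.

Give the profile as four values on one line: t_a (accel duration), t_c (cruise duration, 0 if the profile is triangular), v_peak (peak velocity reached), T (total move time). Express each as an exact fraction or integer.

t_a=7/2 t_c=5/2 v_peak=77/4 T=19/2

vₘ²/aₘ = (77/4)²/(11/2) = 539/8
231/2 ≥ 539/8 → trapezoidal
t_a = (77/4)/(11/2) = 7/2; v_peak = 77/4
d_cruise = 231/2 − 539/8 = 385/8; t_c = (385/8)/(77/4) = 5/2
T = 2·7/2 + 5/2 = 19/2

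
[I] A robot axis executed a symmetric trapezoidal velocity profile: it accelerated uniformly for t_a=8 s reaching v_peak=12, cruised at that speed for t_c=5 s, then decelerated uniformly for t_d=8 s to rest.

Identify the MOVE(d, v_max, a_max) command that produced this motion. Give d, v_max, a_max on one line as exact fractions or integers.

a_max = 12/8 = 3/2
d_a = ½·12·8 = 48; d_c = 12·5 = 60
d = 2·48 + 60 = 156
t_c = 5 > 0 → v_max = v_peak = 12

d=156 v_max=12 a_max=3/2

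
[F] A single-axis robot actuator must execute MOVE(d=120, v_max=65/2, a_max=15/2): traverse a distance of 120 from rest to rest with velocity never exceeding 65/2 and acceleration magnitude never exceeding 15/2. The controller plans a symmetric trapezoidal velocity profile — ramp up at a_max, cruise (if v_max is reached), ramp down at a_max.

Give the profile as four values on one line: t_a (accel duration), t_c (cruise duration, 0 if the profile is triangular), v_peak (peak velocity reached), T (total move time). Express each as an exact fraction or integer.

(v_max)²/a_max = (65/2)²/(15/2) = 845/6
120 < 845/6 so t_c = 0
v_peak = √(120·15/2) = √900 = 30
t_a = 30/(15/2) = 4; t_c = 0
T = 2·4 = 8

t_a=4 t_c=0 v_peak=30 T=8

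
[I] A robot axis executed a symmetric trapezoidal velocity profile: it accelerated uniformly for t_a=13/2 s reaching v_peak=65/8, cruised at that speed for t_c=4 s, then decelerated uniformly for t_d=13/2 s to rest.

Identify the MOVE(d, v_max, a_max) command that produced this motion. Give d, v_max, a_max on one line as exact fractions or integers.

d=1365/16 v_max=65/8 a_max=5/4

a_max = (65/8)/(13/2) = 5/4
d_a = ½·65/8·13/2 = 845/32; d_c = 65/8·4 = 65/2
d = 2·845/32 + 65/2 = 1365/16
t_c = 4 > 0 → v_max = v_peak = 65/8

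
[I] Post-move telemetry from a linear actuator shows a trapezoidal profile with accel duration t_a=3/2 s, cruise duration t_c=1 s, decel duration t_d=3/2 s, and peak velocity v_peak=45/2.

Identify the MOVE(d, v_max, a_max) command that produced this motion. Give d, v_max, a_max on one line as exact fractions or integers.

d=225/4 v_max=45/2 a_max=15

a_max = (45/2)/(3/2) = 15
d_a = ½·45/2·3/2 = 135/8; d_c = 45/2·1 = 45/2
d = 2·135/8 + 45/2 = 225/4
t_c = 1 > 0 ⇒ limit active, v_max = 45/2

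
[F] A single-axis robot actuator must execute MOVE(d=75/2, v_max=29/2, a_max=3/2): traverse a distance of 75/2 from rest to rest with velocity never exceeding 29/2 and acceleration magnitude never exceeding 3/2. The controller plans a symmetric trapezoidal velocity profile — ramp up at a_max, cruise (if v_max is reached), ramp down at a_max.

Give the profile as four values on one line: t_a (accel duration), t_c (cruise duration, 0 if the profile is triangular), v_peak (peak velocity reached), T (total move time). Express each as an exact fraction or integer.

vₘ²/aₘ = (29/2)²/(3/2) = 841/6
75/2 < 841/6 → triangular
v_peak = √(75/2·3/2) = √(225/4) = 15/2
t_a = (15/2)/(3/2) = 5; t_c = 0
T = 2·5 = 10

t_a=5 t_c=0 v_peak=15/2 T=10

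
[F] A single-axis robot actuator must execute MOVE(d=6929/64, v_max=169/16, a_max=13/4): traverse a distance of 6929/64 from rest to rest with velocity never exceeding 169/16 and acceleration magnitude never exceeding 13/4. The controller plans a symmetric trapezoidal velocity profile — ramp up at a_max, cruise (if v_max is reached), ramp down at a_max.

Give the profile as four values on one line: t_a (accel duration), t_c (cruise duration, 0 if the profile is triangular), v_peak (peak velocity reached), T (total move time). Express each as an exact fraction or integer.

v_max²/a_max = (169/16)²/(13/4) = 2197/64
6929/64 ≥ 2197/64 → trapezoidal
t_a = (169/16)/(13/4) = 13/4; v_peak = 169/16
d_cruise = 6929/64 − 2197/64 = 1183/16; t_c = (1183/16)/(169/16) = 7
T = 2·13/4 + 7 = 27/2

t_a=13/4 t_c=7 v_peak=169/16 T=27/2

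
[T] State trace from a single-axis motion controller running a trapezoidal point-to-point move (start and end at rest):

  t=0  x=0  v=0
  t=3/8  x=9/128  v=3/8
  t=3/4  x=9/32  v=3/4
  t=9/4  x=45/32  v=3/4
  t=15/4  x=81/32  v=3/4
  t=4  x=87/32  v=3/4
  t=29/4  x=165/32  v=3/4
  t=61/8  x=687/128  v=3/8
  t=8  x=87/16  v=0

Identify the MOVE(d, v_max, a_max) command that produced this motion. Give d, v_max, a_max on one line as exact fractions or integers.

final state: t=8, x=87/16, v=0 → d = 87/16
a_max = (3/8−0)/(3/8−0) = 1
max v = 3/4 over t∈[3/4,29/4] → v_max = 3/4
check: 3/4·(3/4+13/2) = 87/16 ✓

d=87/16 v_max=3/4 a_max=1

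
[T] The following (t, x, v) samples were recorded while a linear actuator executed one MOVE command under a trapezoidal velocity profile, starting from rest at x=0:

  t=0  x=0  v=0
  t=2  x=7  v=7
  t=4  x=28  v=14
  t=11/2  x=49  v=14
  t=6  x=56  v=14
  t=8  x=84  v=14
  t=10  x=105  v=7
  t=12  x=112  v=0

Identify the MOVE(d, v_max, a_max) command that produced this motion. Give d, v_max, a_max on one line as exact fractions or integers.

d=112 v_max=14 a_max=7/2

final state: t=12, x=112, v=0 → d = 112
a_max = (7−0)/(2−0) = 7/2
max v = 14 over t∈[4,8] → v_max = 14
check: 14·(4+4) = 112 ✓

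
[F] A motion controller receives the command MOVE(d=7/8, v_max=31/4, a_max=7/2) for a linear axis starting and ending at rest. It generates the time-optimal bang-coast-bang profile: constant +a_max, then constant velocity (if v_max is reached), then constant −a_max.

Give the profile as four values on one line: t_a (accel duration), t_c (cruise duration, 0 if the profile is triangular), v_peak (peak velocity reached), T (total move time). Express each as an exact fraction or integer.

vₘ²/aₘ = (31/4)²/(7/2) = 961/56
7/8 < 961/56 → triangular
v_peak = √(7/8·7/2) = √(49/16) = 7/4
t_a = (7/4)/(7/2) = 1/2; t_c = 0
T = 2·1/2 = 1

t_a=1/2 t_c=0 v_peak=7/4 T=1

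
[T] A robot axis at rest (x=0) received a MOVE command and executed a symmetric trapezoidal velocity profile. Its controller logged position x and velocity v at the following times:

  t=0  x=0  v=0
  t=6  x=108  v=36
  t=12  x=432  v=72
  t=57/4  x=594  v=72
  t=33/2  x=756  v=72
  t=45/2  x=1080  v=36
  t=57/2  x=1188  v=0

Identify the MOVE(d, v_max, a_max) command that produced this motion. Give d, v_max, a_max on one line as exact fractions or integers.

final state: t=57/2, x=1188, v=0 → d = 1188
a_max = (36−0)/(6−0) = 6
max v = 72 over t∈[12,33/2] → v_max = 72
check: 72·(12+9/2) = 1188 ✓

d=1188 v_max=72 a_max=6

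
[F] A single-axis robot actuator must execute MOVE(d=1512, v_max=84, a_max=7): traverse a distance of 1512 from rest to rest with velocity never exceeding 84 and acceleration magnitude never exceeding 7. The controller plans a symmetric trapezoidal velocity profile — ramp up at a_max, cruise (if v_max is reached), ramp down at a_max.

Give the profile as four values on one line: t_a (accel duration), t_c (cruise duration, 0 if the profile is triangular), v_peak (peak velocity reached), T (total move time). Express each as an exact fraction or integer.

t_a=12 t_c=6 v_peak=84 T=30

v_max²/a_max = 84²/7 = 1008
1512 ≥ 1008 ⇒ cruise phase
t_a = 84/7 = 12; v_peak = 84
d_cruise = 1512 − 1008 = 504; t_c = 504/84 = 6
T = 2·12 + 6 = 30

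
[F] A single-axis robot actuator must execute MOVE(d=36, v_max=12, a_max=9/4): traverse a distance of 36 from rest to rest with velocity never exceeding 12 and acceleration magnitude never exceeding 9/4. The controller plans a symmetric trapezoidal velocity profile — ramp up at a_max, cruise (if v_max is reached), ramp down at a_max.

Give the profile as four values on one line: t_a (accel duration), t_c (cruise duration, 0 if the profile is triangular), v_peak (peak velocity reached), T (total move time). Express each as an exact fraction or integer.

t_a=4 t_c=0 v_peak=9 T=8

(v_max)²/a_max = 12²/(9/4) = 64
36 < 64 → triangular
v_peak = √(36·9/4) = √81 = 9
t_a = 9/(9/4) = 4; t_c = 0
T = 2·4 = 8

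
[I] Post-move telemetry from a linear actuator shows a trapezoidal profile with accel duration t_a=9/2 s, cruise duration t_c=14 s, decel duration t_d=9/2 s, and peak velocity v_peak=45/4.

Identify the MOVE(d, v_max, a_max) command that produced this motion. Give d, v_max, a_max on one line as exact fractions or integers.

d=1665/8 v_max=45/4 a_max=5/2

a_max = (45/4)/(9/2) = 5/2
d_a = ½·45/4·9/2 = 405/16; d_c = 45/4·14 = 315/2
d = 2·405/16 + 315/2 = 1665/8
t_c = 14 > 0 → v_max = v_peak = 45/4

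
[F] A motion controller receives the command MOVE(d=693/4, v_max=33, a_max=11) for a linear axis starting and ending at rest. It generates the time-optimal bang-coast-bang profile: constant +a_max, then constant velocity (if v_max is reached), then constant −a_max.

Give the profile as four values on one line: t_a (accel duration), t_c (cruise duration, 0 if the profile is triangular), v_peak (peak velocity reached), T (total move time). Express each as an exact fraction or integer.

v_max²/a_max = 33²/11 = 99
693/4 ≥ 99 ⇒ cruise phase
t_a = 33/11 = 3; v_peak = 33
d_cruise = 693/4 − 99 = 297/4; t_c = (297/4)/33 = 9/4
T = 2·3 + 9/4 = 33/4

t_a=3 t_c=9/4 v_peak=33 T=33/4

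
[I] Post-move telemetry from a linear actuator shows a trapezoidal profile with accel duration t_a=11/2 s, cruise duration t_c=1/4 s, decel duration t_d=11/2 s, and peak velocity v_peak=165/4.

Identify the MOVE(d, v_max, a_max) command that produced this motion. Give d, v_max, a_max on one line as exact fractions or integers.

d=3795/16 v_max=165/4 a_max=15/2

a_max = (165/4)/(11/2) = 15/2
d_a = ½·165/4·11/2 = 1815/16; d_c = 165/4·1/4 = 165/16
d = 2·1815/16 + 165/16 = 3795/16
t_c = 1/4 > 0 → v_max = v_peak = 165/4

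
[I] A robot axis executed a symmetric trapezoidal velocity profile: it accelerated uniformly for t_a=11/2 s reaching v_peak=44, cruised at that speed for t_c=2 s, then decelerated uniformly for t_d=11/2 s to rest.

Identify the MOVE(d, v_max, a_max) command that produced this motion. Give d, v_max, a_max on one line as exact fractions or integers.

d=330 v_max=44 a_max=8

a_max = 44/(11/2) = 8
d_a = ½·44·11/2 = 121; d_c = 44·2 = 88
d = 2·121 + 88 = 330
t_c = 2 > 0 → v_max = v_peak = 44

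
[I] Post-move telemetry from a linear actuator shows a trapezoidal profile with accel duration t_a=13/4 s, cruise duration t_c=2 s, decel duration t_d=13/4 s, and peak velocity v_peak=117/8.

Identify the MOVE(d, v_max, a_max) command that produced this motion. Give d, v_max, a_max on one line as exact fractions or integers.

d=2457/32 v_max=117/8 a_max=9/2

a_max = (117/8)/(13/4) = 9/2
d_a = ½·117/8·13/4 = 1521/64; d_c = 117/8·2 = 117/4
d = 2·1521/64 + 117/4 = 2457/32
t_c = 2 > 0 so v_max = 117/8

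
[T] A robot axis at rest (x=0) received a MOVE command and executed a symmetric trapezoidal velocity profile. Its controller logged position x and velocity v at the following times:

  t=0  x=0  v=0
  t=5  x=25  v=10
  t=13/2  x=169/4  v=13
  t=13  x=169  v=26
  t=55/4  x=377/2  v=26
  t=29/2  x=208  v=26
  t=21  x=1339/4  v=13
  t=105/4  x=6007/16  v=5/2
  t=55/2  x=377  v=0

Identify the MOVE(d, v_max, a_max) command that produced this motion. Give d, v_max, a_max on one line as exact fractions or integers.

final state: t=55/2, x=377, v=0 → d = 377
a_max = (10−0)/(5−0) = 2
max v = 26 over t∈[13,29/2] → v_max = 26
check: 26·(13+3/2) = 377 ✓

d=377 v_max=26 a_max=2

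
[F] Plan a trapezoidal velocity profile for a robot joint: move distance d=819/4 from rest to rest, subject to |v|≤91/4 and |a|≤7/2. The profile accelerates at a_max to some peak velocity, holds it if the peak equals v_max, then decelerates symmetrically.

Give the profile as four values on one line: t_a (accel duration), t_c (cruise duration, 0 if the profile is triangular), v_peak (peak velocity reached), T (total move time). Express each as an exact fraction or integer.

v_max²/a_max = (91/4)²/(7/2) = 1183/8
819/4 ≥ 1183/8 ⇒ cruise phase
t_a = (91/4)/(7/2) = 13/2; v_peak = 91/4
d_cruise = 819/4 − 1183/8 = 455/8; t_c = (455/8)/(91/4) = 5/2
T = 2·13/2 + 5/2 = 31/2

t_a=13/2 t_c=5/2 v_peak=91/4 T=31/2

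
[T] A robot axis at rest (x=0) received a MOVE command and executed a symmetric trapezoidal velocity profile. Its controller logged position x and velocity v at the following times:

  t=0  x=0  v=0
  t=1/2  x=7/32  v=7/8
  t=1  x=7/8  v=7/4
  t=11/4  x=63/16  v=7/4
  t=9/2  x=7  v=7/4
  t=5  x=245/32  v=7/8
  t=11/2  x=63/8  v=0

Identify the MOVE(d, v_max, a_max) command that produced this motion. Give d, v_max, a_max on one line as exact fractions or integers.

final state: t=11/2, x=63/8, v=0 → d = 63/8
a_max = (7/8−0)/(1/2−0) = 7/4
max v = 7/4 over t∈[1,9/2] → v_max = 7/4
check: 7/4·(1+7/2) = 63/8 ✓

d=63/8 v_max=7/4 a_max=7/4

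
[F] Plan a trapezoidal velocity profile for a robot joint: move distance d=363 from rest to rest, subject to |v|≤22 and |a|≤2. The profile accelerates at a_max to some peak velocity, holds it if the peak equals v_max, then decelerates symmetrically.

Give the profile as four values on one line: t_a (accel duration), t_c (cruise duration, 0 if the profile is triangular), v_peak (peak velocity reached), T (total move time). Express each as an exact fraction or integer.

t_a=11 t_c=11/2 v_peak=22 T=55/2

(v_max)²/a_max = 22²/2 = 242
363 ≥ 242 ⇒ cruise phase
t_a = 22/2 = 11; v_peak = 22
d_cruise = 363 − 242 = 121; t_c = 121/22 = 11/2
T = 2·11 + 11/2 = 55/2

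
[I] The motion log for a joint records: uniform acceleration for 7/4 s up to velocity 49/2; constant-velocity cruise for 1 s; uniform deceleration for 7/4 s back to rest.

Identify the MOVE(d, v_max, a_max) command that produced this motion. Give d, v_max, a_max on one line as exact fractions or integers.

d=539/8 v_max=49/2 a_max=14

a_max = (49/2)/(7/4) = 14
d_a = ½·49/2·7/4 = 343/16; d_c = 49/2·1 = 49/2
d = 2·343/16 + 49/2 = 539/8
t_c = 1 > 0 so v_max = 49/2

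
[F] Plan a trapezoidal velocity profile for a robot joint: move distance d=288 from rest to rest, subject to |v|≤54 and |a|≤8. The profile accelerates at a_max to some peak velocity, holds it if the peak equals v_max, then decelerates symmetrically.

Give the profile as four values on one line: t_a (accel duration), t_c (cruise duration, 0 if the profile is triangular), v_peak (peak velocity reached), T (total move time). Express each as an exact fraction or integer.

t_a=6 t_c=0 v_peak=48 T=12

vₘ²/aₘ = 54²/8 = 729/2
288 < 729/2 so t_c = 0
v_peak = √(288·8) = √2304 = 48
t_a = 48/8 = 6; t_c = 0
T = 2·6 = 12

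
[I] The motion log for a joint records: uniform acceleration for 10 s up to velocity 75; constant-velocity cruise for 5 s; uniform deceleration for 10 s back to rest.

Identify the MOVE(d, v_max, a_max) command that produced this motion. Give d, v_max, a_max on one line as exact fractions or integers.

d=1125 v_max=75 a_max=15/2

a_max = 75/10 = 15/2
d_a = ½·75·10 = 375; d_c = 75·5 = 375
d = 2·375 + 375 = 1125
t_c = 5 > 0 ⇒ limit active, v_max = 75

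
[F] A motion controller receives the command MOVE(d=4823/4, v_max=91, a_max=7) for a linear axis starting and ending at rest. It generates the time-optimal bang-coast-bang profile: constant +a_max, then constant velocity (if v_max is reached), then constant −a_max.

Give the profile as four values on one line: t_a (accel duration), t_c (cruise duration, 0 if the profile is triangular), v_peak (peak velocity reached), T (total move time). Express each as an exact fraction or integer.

t_a=13 t_c=1/4 v_peak=91 T=105/4

v_max²/a_max = 91²/7 = 1183
4823/4 ≥ 1183 → trapezoidal
t_a = 91/7 = 13; v_peak = 91
d_cruise = 4823/4 − 1183 = 91/4; t_c = (91/4)/91 = 1/4
T = 2·13 + 1/4 = 105/4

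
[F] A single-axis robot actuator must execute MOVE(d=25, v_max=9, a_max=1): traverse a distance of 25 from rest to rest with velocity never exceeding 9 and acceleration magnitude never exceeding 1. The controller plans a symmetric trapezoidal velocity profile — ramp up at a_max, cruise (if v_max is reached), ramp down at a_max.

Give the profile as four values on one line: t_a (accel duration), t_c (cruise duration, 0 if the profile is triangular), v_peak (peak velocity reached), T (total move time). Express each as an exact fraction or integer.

t_a=5 t_c=0 v_peak=5 T=10

(v_max)²/a_max = 9²/1 = 81
25 < 81 so t_c = 0
v_peak = √(25·1) = √25 = 5
t_a = 5/1 = 5; t_c = 0
T = 2·5 = 10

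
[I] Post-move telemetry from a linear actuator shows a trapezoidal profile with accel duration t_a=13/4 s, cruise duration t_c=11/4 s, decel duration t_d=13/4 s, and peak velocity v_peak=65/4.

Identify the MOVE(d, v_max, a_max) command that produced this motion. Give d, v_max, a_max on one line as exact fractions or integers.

d=195/2 v_max=65/4 a_max=5

a_max = (65/4)/(13/4) = 5
d_a = ½·65/4·13/4 = 845/32; d_c = 65/4·11/4 = 715/16
d = 2·845/32 + 715/16 = 195/2
t_c = 11/4 > 0 ⇒ limit active, v_max = 65/4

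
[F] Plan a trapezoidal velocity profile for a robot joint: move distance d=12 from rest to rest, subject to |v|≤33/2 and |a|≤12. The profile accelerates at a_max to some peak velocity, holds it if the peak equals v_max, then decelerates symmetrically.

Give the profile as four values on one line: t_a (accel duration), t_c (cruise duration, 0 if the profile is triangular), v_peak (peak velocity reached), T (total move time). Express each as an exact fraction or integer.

v_max²/a_max = (33/2)²/12 = 363/16
12 < 363/16 → triangular
v_peak = √(12·12) = √144 = 12
t_a = 12/12 = 1; t_c = 0
T = 2·1 = 2

t_a=1 t_c=0 v_peak=12 T=2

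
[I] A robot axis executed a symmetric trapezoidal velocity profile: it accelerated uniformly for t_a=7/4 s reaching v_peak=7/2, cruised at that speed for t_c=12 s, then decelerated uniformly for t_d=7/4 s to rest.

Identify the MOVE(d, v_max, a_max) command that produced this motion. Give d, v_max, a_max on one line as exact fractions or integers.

d=385/8 v_max=7/2 a_max=2

a_max = (7/2)/(7/4) = 2
d_a = ½·7/2·7/4 = 49/16; d_c = 7/2·12 = 42
d = 2·49/16 + 42 = 385/8
t_c = 12 > 0 ⇒ limit active, v_max = 7/2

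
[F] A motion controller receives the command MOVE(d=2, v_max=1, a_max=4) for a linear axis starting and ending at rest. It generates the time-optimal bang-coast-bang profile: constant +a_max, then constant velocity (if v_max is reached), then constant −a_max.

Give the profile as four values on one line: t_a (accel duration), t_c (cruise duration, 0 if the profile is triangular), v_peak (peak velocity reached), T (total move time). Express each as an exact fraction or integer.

t_a=1/4 t_c=7/4 v_peak=1 T=9/4

vₘ²/aₘ = 1²/4 = 1/4
2 ≥ 1/4 ⇒ cruise phase
t_a = 1/4; v_peak = 1
d_cruise = 2 − 1/4 = 7/4; t_c = (7/4)/1 = 7/4
T = 2·1/4 + 7/4 = 9/4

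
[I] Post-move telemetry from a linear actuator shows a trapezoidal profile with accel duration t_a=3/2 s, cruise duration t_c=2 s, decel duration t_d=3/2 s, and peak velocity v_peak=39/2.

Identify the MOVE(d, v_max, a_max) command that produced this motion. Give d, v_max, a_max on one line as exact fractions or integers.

a_max = (39/2)/(3/2) = 13
d_a = ½·39/2·3/2 = 117/8; d_c = 39/2·2 = 39
d = 2·117/8 + 39 = 273/4
t_c = 2 > 0 so v_max = 39/2

d=273/4 v_max=39/2 a_max=13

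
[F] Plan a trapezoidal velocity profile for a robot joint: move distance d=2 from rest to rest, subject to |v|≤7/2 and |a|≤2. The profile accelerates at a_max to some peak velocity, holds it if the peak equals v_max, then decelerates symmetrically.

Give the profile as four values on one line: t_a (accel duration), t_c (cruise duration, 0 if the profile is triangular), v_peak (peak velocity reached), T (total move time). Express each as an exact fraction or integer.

v_max²/a_max = (7/2)²/2 = 49/8
2 < 49/8 so t_c = 0
v_peak = √(2·2) = √4 = 2
t_a = 2/2 = 1; t_c = 0
T = 2·1 = 2

t_a=1 t_c=0 v_peak=2 T=2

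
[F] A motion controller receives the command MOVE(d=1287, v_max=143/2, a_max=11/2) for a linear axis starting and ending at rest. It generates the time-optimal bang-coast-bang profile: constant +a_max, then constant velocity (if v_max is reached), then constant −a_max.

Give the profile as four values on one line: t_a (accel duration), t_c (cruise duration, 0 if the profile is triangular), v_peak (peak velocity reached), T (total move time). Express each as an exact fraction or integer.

(v_max)²/a_max = (143/2)²/(11/2) = 1859/2
1287 ≥ 1859/2 so v_max reached
t_a = (143/2)/(11/2) = 13; v_peak = 143/2
d_cruise = 1287 − 1859/2 = 715/2; t_c = (715/2)/(143/2) = 5
T = 2·13 + 5 = 31

t_a=13 t_c=5 v_peak=143/2 T=31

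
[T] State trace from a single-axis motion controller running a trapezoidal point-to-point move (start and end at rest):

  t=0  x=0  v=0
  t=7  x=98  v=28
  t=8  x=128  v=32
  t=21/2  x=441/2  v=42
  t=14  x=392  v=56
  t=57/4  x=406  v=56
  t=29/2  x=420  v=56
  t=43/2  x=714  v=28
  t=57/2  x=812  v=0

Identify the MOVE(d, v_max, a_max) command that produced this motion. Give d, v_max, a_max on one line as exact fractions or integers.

d=812 v_max=56 a_max=4

final state: t=57/2, x=812, v=0 → d = 812
a_max = (28−0)/(7−0) = 4
max v = 56 over t∈[14,29/2] → v_max = 56
check: 56·(14+1/2) = 812 ✓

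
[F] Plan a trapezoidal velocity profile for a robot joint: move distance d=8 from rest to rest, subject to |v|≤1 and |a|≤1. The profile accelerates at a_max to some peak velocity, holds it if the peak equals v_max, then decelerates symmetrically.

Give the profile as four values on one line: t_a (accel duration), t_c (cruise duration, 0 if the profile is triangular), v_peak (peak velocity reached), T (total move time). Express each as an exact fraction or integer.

(v_max)²/a_max = 1²/1 = 1
8 ≥ 1 ⇒ cruise phase
t_a = 1/1 = 1; v_peak = 1
d_cruise = 8 − 1 = 7; t_c = 7/1 = 7
T = 2·1 + 7 = 9

t_a=1 t_c=7 v_peak=1 T=9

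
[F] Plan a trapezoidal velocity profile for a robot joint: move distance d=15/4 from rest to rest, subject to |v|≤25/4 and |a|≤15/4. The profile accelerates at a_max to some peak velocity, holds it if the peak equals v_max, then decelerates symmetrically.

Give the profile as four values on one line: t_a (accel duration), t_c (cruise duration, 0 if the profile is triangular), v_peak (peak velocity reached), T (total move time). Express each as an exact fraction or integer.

t_a=1 t_c=0 v_peak=15/4 T=2

vₘ²/aₘ = (25/4)²/(15/4) = 125/12
15/4 < 125/12 ⇒ no cruise
v_peak = √(15/4·15/4) = √(225/16) = 15/4
t_a = (15/4)/(15/4) = 1; t_c = 0
T = 2·1 = 2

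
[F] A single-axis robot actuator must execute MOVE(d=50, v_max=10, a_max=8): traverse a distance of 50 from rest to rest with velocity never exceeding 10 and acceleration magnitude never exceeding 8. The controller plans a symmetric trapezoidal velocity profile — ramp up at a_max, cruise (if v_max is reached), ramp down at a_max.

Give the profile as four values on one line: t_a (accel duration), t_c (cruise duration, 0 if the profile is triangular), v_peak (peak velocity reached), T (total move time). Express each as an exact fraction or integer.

vₘ²/aₘ = 10²/8 = 25/2
50 ≥ 25/2 → trapezoidal
t_a = 10/8 = 5/4; v_peak = 10
d_cruise = 50 − 25/2 = 75/2; t_c = (75/2)/10 = 15/4
T = 2·5/4 + 15/4 = 25/4

t_a=5/4 t_c=15/4 v_peak=10 T=25/4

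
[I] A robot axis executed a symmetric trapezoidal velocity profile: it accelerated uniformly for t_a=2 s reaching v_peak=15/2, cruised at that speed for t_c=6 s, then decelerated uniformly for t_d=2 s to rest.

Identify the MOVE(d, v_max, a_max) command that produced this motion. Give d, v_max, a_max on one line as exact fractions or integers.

a_max = (15/2)/2 = 15/4
d_a = ½·15/2·2 = 15/2; d_c = 15/2·6 = 45
d = 2·15/2 + 45 = 60
t_c = 6 > 0 → v_max = v_peak = 15/2

d=60 v_max=15/2 a_max=15/4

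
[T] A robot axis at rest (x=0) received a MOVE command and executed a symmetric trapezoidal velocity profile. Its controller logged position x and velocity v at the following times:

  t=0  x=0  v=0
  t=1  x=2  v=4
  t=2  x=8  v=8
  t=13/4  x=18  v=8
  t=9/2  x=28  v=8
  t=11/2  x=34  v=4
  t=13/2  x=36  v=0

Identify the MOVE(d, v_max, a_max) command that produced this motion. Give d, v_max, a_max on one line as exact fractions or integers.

final state: t=13/2, x=36, v=0 → d = 36
a_max = (4−0)/(1−0) = 4
max v = 8 over t∈[2,9/2] → v_max = 8
check: 8·(2+5/2) = 36 ✓

d=36 v_max=8 a_max=4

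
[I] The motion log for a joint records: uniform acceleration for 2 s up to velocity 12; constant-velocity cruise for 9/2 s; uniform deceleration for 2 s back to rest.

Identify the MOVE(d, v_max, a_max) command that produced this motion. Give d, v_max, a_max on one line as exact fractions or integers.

d=78 v_max=12 a_max=6

a_max = 12/2 = 6
d_a = ½·12·2 = 12; d_c = 12·9/2 = 54
d = 2·12 + 54 = 78
t_c = 9/2 > 0 so v_max = 12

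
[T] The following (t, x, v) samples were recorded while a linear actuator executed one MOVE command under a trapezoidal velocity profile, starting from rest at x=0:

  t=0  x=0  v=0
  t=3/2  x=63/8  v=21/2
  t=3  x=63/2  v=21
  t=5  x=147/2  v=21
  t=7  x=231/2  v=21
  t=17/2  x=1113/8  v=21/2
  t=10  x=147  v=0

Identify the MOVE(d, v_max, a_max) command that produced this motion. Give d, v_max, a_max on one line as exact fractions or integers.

final state: t=10, x=147, v=0 → d = 147
a_max = (21/2−0)/(3/2−0) = 7
max v = 21 over t∈[3,7] → v_max = 21
check: 21·(3+4) = 147 ✓

d=147 v_max=21 a_max=7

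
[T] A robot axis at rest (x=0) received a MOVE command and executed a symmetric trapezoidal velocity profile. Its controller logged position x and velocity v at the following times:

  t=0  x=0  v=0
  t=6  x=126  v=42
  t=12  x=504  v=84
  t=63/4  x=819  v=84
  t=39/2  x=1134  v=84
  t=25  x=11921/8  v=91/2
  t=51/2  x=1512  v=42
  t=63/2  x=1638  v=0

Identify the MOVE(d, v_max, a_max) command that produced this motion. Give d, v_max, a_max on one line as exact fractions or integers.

final state: t=63/2, x=1638, v=0 → d = 1638
a_max = (42−0)/(6−0) = 7
max v = 84 over t∈[12,39/2] → v_max = 84
check: 84·(12+15/2) = 1638 ✓

d=1638 v_max=84 a_max=7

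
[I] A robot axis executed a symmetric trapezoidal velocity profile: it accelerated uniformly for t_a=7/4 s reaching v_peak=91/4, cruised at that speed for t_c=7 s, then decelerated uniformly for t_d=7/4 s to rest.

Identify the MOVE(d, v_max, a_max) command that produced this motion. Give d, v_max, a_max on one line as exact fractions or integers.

a_max = (91/4)/(7/4) = 13
d_a = ½·91/4·7/4 = 637/32; d_c = 91/4·7 = 637/4
d = 2·637/32 + 637/4 = 3185/16
t_c = 7 > 0 ⇒ limit active, v_max = 91/4

d=3185/16 v_max=91/4 a_max=13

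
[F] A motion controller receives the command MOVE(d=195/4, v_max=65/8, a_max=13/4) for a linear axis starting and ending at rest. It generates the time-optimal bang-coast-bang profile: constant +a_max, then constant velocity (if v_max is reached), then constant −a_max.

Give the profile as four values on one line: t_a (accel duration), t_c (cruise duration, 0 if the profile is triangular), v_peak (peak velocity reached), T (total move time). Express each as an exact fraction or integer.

t_a=5/2 t_c=7/2 v_peak=65/8 T=17/2

vₘ²/aₘ = (65/8)²/(13/4) = 325/16
195/4 ≥ 325/16 ⇒ cruise phase
t_a = (65/8)/(13/4) = 5/2; v_peak = 65/8
d_cruise = 195/4 − 325/16 = 455/16; t_c = (455/16)/(65/8) = 7/2
T = 2·5/2 + 7/2 = 17/2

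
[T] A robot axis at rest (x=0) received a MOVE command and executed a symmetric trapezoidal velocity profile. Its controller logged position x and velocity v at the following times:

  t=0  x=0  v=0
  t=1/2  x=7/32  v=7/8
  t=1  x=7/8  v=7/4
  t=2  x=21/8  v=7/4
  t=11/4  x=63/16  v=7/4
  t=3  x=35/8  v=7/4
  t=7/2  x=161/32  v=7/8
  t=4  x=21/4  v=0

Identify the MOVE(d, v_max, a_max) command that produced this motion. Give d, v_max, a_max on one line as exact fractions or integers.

final state: t=4, x=21/4, v=0 → d = 21/4
a_max = (7/8−0)/(1/2−0) = 7/4
max v = 7/4 over t∈[1,3] → v_max = 7/4
check: 7/4·(1+2) = 21/4 ✓

d=21/4 v_max=7/4 a_max=7/4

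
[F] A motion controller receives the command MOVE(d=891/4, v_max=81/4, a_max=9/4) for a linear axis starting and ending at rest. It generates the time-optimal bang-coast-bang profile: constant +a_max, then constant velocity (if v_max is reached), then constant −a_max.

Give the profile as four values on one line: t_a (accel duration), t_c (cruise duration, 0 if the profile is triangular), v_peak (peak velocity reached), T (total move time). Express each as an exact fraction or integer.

t_a=9 t_c=2 v_peak=81/4 T=20

(v_max)²/a_max = (81/4)²/(9/4) = 729/4
891/4 ≥ 729/4 → trapezoidal
t_a = (81/4)/(9/4) = 9; v_peak = 81/4
d_cruise = 891/4 − 729/4 = 81/2; t_c = (81/2)/(81/4) = 2
T = 2·9 + 2 = 20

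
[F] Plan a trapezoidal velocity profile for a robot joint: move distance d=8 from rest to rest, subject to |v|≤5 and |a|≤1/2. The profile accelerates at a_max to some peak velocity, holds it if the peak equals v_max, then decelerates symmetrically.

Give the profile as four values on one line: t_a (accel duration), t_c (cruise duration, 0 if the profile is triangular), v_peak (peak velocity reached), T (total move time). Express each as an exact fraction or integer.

v_max²/a_max = 5²/(1/2) = 50
8 < 50 so t_c = 0
v_peak = √(8·1/2) = √4 = 2
t_a = 2/(1/2) = 4; t_c = 0
T = 2·4 = 8

t_a=4 t_c=0 v_peak=2 T=8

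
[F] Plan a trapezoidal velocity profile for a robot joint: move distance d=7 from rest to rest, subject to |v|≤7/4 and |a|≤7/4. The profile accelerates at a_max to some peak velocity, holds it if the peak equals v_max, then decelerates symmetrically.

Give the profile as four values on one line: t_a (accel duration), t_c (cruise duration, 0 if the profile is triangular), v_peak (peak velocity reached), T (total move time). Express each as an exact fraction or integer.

t_a=1 t_c=3 v_peak=7/4 T=5

v_max²/a_max = (7/4)²/(7/4) = 7/4
7 ≥ 7/4 → trapezoidal
t_a = (7/4)/(7/4) = 1; v_peak = 7/4
d_cruise = 7 − 7/4 = 21/4; t_c = (21/4)/(7/4) = 3
T = 2·1 + 3 = 5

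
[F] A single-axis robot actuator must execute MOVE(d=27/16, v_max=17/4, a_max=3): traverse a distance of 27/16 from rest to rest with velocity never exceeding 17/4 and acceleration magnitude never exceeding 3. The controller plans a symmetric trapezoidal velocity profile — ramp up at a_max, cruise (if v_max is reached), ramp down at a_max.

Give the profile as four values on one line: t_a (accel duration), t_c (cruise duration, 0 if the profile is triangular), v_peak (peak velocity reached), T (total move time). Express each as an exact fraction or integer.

t_a=3/4 t_c=0 v_peak=9/4 T=3/2

v_max²/a_max = (17/4)²/3 = 289/48
27/16 < 289/48 → triangular
v_peak = √(27/16·3) = √(81/16) = 9/4
t_a = (9/4)/3 = 3/4; t_c = 0
T = 2·3/4 = 3/2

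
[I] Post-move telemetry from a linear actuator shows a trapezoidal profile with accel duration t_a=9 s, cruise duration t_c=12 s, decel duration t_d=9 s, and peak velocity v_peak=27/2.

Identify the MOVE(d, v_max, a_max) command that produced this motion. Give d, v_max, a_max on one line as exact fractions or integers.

d=567/2 v_max=27/2 a_max=3/2

a_max = (27/2)/9 = 3/2
d_a = ½·27/2·9 = 243/4; d_c = 27/2·12 = 162
d = 2·243/4 + 162 = 567/2
t_c = 12 > 0 so v_max = 27/2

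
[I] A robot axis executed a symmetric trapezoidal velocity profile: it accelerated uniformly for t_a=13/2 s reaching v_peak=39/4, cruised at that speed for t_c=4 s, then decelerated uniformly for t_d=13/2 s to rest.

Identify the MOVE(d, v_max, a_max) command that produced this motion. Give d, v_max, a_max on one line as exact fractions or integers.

d=819/8 v_max=39/4 a_max=3/2

a_max = (39/4)/(13/2) = 3/2
d_a = ½·39/4·13/2 = 507/16; d_c = 39/4·4 = 39
d = 2·507/16 + 39 = 819/8
t_c = 4 > 0 → v_max = v_peak = 39/4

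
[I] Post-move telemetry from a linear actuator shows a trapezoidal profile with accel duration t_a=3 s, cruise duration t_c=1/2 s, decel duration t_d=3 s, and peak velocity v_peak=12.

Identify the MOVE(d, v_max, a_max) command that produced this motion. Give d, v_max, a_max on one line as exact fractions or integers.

a_max = 12/3 = 4
d_a = ½·12·3 = 18; d_c = 12·1/2 = 6
d = 2·18 + 6 = 42
t_c = 1/2 > 0 so v_max = 12

d=42 v_max=12 a_max=4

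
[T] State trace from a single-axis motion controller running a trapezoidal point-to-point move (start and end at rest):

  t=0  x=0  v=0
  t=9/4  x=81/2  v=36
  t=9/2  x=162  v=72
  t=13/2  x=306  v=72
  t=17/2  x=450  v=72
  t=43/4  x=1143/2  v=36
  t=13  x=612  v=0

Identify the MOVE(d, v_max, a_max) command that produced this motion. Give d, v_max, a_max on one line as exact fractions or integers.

d=612 v_max=72 a_max=16

final state: t=13, x=612, v=0 → d = 612
a_max = (36−0)/(9/4−0) = 16
max v = 72 over t∈[9/2,17/2] → v_max = 72
check: 72·(9/2+4) = 612 ✓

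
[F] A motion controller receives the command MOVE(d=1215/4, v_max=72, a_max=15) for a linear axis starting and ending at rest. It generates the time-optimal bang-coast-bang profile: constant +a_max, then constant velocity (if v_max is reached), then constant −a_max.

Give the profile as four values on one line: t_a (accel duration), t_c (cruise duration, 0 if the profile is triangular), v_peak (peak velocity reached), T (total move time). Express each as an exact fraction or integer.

t_a=9/2 t_c=0 v_peak=135/2 T=9

(v_max)²/a_max = 72²/15 = 1728/5
1215/4 < 1728/5 ⇒ no cruise
v_peak = √(1215/4·15) = √(18225/4) = 135/2
t_a = (135/2)/15 = 9/2; t_c = 0
T = 2·9/2 = 9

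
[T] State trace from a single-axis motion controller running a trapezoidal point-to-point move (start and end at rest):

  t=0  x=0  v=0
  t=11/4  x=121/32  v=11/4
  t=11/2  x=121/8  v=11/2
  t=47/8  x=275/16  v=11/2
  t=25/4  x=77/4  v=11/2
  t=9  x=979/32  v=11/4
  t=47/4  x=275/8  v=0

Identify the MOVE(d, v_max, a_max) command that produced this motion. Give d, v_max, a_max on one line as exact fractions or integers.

final state: t=47/4, x=275/8, v=0 → d = 275/8
a_max = (11/4−0)/(11/4−0) = 1
max v = 11/2 over t∈[11/2,25/4] → v_max = 11/2
check: 11/2·(11/2+3/4) = 275/8 ✓

d=275/8 v_max=11/2 a_max=1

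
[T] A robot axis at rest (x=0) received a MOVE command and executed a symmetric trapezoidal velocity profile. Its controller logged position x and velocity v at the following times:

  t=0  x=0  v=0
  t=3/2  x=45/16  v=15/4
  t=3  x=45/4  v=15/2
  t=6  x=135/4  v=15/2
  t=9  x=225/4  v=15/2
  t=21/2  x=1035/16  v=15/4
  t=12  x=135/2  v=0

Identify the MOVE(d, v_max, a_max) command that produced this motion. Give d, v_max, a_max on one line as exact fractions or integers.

final state: t=12, x=135/2, v=0 → d = 135/2
a_max = (15/4−0)/(3/2−0) = 5/2
max v = 15/2 over t∈[3,9] → v_max = 15/2
check: 15/2·(3+6) = 135/2 ✓

d=135/2 v_max=15/2 a_max=5/2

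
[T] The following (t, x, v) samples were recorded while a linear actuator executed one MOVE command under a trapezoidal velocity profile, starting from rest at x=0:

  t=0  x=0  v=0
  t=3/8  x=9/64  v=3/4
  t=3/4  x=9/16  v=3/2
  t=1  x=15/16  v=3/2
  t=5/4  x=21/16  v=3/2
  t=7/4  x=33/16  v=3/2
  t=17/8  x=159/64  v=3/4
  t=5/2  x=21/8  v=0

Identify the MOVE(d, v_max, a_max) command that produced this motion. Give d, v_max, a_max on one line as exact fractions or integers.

d=21/8 v_max=3/2 a_max=2

final state: t=5/2, x=21/8, v=0 → d = 21/8
a_max = (3/4−0)/(3/8−0) = 2
max v = 3/2 over t∈[3/4,7/4] → v_max = 3/2
check: 3/2·(3/4+1) = 21/8 ✓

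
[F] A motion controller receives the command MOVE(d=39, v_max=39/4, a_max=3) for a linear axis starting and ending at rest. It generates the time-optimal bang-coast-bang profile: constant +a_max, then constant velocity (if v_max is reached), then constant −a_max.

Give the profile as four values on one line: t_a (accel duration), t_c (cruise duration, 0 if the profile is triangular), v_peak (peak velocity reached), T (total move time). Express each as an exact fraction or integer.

t_a=13/4 t_c=3/4 v_peak=39/4 T=29/4

v_max²/a_max = (39/4)²/3 = 507/16
39 ≥ 507/16 → trapezoidal
t_a = (39/4)/3 = 13/4; v_peak = 39/4
d_cruise = 39 − 507/16 = 117/16; t_c = (117/16)/(39/4) = 3/4
T = 2·13/4 + 3/4 = 29/4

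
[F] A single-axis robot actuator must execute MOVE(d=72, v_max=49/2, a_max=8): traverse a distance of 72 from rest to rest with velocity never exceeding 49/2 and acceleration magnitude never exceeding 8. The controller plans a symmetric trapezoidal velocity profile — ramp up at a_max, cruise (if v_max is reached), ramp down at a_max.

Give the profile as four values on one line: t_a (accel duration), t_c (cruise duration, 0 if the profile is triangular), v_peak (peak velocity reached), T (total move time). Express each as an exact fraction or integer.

(v_max)²/a_max = (49/2)²/8 = 2401/32
72 < 2401/32 so t_c = 0
v_peak = √(72·8) = √576 = 24
t_a = 24/8 = 3; t_c = 0
T = 2·3 = 6

t_a=3 t_c=0 v_peak=24 T=6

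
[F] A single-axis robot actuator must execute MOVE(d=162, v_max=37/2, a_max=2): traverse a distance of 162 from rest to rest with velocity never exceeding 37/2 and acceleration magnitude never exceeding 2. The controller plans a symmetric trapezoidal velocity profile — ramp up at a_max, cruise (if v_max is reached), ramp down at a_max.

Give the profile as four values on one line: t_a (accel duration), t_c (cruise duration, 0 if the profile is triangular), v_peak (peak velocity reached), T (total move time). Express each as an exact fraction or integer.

v_max²/a_max = (37/2)²/2 = 1369/8
162 < 1369/8 → triangular
v_peak = √(162·2) = √324 = 18
t_a = 18/2 = 9; t_c = 0
T = 2·9 = 18

t_a=9 t_c=0 v_peak=18 T=18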